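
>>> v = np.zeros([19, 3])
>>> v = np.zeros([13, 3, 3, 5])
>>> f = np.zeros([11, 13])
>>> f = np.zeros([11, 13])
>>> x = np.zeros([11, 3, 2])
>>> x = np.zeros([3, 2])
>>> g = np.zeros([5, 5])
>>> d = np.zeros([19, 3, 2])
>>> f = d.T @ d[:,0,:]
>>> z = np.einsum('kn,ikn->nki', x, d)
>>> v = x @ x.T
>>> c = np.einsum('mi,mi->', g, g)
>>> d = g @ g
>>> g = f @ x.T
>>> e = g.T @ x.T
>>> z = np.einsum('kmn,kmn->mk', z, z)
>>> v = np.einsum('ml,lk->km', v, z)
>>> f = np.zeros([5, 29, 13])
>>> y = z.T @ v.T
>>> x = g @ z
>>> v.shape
(2, 3)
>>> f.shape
(5, 29, 13)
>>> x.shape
(2, 3, 2)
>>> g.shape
(2, 3, 3)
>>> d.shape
(5, 5)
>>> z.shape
(3, 2)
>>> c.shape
()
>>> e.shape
(3, 3, 3)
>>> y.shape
(2, 2)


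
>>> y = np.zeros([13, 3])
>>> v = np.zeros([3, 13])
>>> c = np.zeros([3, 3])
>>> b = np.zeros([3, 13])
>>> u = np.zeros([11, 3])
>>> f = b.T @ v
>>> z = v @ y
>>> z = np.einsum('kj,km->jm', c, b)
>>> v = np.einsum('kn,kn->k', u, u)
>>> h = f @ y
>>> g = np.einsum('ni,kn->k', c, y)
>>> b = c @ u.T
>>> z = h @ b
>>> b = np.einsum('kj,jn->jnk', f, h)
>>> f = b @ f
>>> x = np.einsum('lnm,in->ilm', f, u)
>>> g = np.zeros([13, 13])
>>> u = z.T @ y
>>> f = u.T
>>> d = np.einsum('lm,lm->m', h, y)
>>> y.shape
(13, 3)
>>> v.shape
(11,)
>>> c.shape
(3, 3)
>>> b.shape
(13, 3, 13)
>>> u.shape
(11, 3)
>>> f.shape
(3, 11)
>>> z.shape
(13, 11)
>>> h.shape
(13, 3)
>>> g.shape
(13, 13)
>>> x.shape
(11, 13, 13)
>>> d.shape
(3,)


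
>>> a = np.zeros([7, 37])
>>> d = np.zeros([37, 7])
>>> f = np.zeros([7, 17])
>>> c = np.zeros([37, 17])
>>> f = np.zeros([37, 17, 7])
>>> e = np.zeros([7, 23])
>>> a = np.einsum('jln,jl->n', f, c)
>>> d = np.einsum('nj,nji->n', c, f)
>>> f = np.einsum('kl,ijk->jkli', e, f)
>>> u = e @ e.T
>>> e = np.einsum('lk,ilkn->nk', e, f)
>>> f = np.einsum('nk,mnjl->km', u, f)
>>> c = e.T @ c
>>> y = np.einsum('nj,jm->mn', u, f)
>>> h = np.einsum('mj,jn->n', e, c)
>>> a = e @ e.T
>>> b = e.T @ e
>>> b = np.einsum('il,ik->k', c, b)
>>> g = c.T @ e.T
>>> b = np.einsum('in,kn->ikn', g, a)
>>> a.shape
(37, 37)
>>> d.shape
(37,)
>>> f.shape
(7, 17)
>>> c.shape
(23, 17)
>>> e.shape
(37, 23)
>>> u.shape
(7, 7)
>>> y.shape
(17, 7)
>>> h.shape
(17,)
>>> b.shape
(17, 37, 37)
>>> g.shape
(17, 37)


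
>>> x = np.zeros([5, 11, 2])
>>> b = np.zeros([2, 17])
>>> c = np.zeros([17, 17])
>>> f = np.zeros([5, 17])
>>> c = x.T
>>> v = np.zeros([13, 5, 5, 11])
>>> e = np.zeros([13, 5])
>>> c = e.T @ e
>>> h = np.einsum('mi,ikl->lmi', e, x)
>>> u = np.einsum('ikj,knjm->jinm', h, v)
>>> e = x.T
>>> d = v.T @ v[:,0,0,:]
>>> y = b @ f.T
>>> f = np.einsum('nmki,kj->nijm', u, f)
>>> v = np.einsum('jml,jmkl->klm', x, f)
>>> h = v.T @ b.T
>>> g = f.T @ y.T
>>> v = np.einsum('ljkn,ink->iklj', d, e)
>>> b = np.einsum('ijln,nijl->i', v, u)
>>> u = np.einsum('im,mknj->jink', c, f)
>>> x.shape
(5, 11, 2)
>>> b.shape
(2,)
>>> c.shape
(5, 5)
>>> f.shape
(5, 11, 17, 2)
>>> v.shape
(2, 5, 11, 5)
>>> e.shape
(2, 11, 5)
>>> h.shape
(11, 2, 2)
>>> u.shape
(2, 5, 17, 11)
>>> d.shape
(11, 5, 5, 11)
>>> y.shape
(2, 5)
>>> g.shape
(2, 17, 11, 2)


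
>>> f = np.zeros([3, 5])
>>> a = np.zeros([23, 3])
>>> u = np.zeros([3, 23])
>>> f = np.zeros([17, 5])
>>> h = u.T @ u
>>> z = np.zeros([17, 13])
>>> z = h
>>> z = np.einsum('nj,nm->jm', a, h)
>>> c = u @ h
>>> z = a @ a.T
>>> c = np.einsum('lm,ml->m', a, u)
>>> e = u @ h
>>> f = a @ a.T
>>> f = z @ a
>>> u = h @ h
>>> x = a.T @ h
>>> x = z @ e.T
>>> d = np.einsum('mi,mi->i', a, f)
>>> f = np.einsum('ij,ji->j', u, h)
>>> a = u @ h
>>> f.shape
(23,)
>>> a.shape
(23, 23)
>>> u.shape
(23, 23)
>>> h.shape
(23, 23)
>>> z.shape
(23, 23)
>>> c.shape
(3,)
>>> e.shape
(3, 23)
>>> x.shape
(23, 3)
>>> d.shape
(3,)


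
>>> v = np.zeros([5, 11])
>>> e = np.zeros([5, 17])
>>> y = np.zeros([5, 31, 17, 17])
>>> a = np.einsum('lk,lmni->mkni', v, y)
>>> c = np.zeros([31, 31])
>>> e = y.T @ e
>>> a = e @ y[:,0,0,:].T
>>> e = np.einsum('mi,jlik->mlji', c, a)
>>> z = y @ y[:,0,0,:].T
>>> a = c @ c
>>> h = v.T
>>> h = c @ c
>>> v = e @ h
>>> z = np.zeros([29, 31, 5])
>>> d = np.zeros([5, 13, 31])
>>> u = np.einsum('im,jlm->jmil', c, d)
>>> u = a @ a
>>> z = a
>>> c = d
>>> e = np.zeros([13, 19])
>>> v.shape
(31, 17, 17, 31)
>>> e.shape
(13, 19)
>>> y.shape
(5, 31, 17, 17)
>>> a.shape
(31, 31)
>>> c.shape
(5, 13, 31)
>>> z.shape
(31, 31)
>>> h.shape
(31, 31)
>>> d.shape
(5, 13, 31)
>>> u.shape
(31, 31)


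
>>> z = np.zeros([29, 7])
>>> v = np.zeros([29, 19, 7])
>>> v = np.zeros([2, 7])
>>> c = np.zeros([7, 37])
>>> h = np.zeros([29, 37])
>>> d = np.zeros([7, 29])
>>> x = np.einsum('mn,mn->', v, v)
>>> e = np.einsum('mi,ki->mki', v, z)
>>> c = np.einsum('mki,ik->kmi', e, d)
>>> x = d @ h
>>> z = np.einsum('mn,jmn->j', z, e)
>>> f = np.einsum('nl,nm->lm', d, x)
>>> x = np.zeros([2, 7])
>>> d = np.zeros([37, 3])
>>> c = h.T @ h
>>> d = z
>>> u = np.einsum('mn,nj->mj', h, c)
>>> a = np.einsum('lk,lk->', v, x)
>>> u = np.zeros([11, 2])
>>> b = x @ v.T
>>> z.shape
(2,)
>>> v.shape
(2, 7)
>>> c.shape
(37, 37)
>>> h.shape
(29, 37)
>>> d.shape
(2,)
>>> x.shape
(2, 7)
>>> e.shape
(2, 29, 7)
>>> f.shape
(29, 37)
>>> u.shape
(11, 2)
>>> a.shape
()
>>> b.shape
(2, 2)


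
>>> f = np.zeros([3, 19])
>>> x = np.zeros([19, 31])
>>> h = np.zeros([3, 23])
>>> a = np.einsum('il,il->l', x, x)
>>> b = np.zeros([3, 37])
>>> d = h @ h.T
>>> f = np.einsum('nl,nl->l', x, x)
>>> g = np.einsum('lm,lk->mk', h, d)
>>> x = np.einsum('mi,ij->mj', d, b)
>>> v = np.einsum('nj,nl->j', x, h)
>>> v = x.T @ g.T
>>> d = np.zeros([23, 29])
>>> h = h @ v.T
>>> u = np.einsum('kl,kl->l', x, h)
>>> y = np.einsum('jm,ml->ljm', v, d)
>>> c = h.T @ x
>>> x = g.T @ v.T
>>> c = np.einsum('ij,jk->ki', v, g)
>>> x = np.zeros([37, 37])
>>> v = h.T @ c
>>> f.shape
(31,)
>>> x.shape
(37, 37)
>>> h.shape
(3, 37)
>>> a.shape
(31,)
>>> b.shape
(3, 37)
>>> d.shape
(23, 29)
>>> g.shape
(23, 3)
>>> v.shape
(37, 37)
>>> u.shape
(37,)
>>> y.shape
(29, 37, 23)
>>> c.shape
(3, 37)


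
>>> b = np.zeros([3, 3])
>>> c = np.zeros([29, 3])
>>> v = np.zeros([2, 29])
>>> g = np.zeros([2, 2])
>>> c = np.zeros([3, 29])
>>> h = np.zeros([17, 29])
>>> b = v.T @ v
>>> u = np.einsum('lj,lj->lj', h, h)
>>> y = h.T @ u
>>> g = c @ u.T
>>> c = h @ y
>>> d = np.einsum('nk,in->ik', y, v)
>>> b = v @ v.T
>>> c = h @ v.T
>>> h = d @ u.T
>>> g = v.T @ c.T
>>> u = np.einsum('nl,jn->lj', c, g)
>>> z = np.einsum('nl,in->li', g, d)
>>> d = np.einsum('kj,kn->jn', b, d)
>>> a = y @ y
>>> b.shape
(2, 2)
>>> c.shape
(17, 2)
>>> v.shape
(2, 29)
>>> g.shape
(29, 17)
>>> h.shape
(2, 17)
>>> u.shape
(2, 29)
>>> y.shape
(29, 29)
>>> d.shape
(2, 29)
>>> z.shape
(17, 2)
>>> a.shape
(29, 29)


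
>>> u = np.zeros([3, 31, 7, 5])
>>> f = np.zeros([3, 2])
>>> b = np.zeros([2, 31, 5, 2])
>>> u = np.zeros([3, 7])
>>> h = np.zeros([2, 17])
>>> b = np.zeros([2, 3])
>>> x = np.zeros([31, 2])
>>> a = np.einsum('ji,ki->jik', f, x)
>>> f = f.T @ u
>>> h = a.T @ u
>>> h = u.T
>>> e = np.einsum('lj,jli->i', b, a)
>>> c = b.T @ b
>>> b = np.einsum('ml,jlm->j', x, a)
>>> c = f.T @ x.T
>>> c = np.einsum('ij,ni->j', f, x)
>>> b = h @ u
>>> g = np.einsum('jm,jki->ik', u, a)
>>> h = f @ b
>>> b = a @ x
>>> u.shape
(3, 7)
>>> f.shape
(2, 7)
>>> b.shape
(3, 2, 2)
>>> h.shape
(2, 7)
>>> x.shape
(31, 2)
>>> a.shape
(3, 2, 31)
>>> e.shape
(31,)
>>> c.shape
(7,)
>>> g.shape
(31, 2)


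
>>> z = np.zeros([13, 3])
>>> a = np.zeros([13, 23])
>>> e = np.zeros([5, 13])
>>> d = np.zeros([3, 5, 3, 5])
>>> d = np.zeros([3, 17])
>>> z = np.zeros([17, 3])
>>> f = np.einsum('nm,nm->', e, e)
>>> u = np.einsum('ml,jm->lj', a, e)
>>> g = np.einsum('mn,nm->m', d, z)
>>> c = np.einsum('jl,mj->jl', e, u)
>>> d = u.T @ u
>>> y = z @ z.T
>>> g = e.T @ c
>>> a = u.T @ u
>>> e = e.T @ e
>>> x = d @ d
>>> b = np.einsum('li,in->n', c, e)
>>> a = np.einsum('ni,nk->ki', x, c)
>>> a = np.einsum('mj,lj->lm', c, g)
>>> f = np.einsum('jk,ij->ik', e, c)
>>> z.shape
(17, 3)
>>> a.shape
(13, 5)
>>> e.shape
(13, 13)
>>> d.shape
(5, 5)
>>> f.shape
(5, 13)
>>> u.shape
(23, 5)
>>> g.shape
(13, 13)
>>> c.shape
(5, 13)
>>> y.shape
(17, 17)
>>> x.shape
(5, 5)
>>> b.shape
(13,)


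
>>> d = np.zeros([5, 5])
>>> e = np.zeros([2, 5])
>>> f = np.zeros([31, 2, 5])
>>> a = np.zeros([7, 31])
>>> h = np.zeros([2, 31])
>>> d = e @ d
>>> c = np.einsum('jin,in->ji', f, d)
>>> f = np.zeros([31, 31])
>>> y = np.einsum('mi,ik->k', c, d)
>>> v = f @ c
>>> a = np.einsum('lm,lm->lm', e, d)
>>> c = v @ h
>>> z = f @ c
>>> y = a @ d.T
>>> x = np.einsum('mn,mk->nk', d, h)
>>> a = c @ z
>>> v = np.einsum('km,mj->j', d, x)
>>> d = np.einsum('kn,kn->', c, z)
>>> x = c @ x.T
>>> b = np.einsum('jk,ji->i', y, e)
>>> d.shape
()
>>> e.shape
(2, 5)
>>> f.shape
(31, 31)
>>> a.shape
(31, 31)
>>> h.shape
(2, 31)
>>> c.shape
(31, 31)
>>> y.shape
(2, 2)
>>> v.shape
(31,)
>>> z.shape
(31, 31)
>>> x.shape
(31, 5)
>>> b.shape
(5,)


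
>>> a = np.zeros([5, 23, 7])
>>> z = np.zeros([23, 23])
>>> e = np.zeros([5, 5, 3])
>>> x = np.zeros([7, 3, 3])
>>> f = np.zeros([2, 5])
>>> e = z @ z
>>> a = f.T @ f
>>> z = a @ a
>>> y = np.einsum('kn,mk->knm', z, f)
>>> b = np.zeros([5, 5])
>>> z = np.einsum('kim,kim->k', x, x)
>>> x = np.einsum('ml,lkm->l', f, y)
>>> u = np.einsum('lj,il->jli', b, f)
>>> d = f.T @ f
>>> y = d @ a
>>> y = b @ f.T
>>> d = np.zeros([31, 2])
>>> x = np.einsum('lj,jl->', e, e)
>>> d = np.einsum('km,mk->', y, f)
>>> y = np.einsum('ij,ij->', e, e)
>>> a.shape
(5, 5)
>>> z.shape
(7,)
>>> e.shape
(23, 23)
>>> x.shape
()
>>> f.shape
(2, 5)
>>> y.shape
()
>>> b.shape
(5, 5)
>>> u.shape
(5, 5, 2)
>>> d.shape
()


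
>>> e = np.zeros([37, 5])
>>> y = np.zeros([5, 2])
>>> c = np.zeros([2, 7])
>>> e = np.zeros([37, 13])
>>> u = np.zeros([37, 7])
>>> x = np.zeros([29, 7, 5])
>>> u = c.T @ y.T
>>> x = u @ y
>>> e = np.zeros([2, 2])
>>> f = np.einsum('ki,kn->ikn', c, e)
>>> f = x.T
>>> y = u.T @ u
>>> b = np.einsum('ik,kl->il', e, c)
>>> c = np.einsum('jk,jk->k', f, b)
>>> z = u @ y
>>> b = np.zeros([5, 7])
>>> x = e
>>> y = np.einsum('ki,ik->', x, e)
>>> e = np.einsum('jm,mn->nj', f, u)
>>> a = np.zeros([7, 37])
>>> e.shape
(5, 2)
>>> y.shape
()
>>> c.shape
(7,)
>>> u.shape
(7, 5)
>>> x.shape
(2, 2)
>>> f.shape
(2, 7)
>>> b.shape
(5, 7)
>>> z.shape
(7, 5)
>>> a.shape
(7, 37)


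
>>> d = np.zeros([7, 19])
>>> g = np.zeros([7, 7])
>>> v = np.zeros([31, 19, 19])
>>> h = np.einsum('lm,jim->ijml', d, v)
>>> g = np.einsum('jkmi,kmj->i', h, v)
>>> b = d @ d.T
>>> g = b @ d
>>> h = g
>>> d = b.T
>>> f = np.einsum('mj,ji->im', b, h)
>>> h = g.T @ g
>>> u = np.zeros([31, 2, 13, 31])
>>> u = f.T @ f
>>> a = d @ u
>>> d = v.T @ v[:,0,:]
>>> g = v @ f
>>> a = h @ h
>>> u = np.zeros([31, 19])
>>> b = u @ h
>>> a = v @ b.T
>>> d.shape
(19, 19, 19)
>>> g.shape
(31, 19, 7)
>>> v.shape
(31, 19, 19)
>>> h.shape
(19, 19)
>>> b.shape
(31, 19)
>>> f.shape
(19, 7)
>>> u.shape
(31, 19)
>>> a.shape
(31, 19, 31)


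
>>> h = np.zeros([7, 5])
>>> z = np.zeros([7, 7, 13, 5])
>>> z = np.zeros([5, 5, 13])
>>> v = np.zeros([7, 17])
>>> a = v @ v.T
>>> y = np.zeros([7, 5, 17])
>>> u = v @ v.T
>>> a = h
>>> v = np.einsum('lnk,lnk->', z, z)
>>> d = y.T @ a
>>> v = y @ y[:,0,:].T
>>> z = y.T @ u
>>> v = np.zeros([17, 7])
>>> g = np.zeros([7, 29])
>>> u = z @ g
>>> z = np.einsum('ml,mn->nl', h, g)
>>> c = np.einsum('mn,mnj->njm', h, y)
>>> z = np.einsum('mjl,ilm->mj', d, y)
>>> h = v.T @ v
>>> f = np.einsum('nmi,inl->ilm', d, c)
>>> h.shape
(7, 7)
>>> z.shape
(17, 5)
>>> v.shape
(17, 7)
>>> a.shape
(7, 5)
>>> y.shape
(7, 5, 17)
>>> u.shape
(17, 5, 29)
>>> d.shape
(17, 5, 5)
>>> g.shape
(7, 29)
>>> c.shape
(5, 17, 7)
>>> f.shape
(5, 7, 5)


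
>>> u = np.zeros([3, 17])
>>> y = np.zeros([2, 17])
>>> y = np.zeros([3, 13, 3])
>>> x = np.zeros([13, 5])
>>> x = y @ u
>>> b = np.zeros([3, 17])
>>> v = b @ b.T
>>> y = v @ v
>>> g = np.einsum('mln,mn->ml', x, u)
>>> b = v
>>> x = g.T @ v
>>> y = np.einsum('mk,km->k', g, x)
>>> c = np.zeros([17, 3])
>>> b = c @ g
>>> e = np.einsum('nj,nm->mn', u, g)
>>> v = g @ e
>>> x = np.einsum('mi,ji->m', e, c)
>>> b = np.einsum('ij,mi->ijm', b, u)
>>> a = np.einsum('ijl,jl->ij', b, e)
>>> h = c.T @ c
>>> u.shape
(3, 17)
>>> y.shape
(13,)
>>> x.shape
(13,)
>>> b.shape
(17, 13, 3)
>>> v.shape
(3, 3)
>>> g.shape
(3, 13)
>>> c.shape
(17, 3)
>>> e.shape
(13, 3)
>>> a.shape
(17, 13)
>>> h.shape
(3, 3)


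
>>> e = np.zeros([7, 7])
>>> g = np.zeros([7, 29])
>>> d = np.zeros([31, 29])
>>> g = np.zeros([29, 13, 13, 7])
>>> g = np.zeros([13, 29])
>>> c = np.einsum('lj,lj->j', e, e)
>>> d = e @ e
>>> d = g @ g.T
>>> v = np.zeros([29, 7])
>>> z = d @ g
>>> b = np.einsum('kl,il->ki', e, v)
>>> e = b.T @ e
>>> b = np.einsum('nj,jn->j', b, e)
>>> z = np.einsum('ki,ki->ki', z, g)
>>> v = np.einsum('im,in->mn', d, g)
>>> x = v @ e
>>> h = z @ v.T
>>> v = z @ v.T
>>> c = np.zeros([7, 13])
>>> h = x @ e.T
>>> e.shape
(29, 7)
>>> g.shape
(13, 29)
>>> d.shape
(13, 13)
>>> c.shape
(7, 13)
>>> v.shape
(13, 13)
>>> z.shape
(13, 29)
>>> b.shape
(29,)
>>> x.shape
(13, 7)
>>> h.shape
(13, 29)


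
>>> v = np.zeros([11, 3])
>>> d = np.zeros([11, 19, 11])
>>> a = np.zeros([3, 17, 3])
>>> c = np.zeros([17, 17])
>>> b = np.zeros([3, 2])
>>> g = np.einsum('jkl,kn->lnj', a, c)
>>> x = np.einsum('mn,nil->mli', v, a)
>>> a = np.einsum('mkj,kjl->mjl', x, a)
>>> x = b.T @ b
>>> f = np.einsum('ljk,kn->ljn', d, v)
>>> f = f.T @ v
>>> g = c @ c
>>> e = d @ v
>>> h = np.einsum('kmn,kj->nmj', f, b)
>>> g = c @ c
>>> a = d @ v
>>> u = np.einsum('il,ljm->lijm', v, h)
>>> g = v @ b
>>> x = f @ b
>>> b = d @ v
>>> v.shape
(11, 3)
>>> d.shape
(11, 19, 11)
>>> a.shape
(11, 19, 3)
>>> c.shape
(17, 17)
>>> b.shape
(11, 19, 3)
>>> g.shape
(11, 2)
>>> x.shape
(3, 19, 2)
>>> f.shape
(3, 19, 3)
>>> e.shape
(11, 19, 3)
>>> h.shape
(3, 19, 2)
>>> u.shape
(3, 11, 19, 2)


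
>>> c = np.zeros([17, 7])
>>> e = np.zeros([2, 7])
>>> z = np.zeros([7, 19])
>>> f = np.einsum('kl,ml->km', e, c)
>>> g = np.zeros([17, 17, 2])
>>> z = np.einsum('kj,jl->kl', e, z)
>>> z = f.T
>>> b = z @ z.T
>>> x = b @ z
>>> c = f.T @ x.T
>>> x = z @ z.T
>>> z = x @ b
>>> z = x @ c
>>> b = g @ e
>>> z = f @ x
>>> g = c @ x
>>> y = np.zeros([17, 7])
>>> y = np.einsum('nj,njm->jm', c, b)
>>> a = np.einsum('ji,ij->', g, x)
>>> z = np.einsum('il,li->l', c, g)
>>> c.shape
(17, 17)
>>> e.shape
(2, 7)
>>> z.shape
(17,)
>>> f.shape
(2, 17)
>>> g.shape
(17, 17)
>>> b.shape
(17, 17, 7)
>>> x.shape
(17, 17)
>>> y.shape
(17, 7)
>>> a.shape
()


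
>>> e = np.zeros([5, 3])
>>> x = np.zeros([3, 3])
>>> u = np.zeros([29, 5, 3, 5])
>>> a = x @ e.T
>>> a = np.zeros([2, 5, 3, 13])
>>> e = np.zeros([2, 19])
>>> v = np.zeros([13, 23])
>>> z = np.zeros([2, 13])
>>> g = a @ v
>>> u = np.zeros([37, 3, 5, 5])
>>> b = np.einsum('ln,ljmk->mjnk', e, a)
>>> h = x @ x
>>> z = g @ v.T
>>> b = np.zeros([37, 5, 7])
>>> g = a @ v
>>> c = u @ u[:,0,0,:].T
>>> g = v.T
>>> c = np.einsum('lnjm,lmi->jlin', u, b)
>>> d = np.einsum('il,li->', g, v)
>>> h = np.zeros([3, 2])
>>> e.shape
(2, 19)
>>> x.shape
(3, 3)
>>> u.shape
(37, 3, 5, 5)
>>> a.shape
(2, 5, 3, 13)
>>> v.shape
(13, 23)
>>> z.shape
(2, 5, 3, 13)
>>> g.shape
(23, 13)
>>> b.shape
(37, 5, 7)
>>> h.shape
(3, 2)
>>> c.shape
(5, 37, 7, 3)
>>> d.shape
()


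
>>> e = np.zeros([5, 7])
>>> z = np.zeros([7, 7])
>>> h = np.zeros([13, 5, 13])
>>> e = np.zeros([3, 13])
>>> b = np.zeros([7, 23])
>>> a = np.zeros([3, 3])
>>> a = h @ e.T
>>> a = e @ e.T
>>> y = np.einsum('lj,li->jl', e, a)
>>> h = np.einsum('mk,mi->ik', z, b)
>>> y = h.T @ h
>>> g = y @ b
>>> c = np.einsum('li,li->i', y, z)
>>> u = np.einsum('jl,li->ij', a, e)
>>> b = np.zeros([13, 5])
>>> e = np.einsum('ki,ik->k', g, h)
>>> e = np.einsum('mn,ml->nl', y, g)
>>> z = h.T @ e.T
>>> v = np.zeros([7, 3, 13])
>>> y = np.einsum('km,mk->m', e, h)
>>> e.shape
(7, 23)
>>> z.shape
(7, 7)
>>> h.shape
(23, 7)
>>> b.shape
(13, 5)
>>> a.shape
(3, 3)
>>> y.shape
(23,)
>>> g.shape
(7, 23)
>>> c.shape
(7,)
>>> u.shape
(13, 3)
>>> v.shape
(7, 3, 13)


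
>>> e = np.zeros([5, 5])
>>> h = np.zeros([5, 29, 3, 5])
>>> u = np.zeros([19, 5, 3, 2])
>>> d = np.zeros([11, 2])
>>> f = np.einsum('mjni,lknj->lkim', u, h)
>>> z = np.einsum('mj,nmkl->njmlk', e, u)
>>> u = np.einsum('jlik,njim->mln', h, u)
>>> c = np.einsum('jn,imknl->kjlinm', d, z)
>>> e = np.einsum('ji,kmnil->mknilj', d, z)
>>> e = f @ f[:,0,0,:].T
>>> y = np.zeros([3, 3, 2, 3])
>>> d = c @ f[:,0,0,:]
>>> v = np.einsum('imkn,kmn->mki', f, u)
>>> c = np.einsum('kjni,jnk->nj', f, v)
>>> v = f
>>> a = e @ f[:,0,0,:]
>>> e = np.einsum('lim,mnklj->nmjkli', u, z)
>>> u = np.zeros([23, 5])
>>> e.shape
(5, 19, 3, 5, 2, 29)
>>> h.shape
(5, 29, 3, 5)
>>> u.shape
(23, 5)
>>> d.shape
(5, 11, 3, 19, 2, 19)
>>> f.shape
(5, 29, 2, 19)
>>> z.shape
(19, 5, 5, 2, 3)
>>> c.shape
(2, 29)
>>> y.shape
(3, 3, 2, 3)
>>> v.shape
(5, 29, 2, 19)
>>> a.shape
(5, 29, 2, 19)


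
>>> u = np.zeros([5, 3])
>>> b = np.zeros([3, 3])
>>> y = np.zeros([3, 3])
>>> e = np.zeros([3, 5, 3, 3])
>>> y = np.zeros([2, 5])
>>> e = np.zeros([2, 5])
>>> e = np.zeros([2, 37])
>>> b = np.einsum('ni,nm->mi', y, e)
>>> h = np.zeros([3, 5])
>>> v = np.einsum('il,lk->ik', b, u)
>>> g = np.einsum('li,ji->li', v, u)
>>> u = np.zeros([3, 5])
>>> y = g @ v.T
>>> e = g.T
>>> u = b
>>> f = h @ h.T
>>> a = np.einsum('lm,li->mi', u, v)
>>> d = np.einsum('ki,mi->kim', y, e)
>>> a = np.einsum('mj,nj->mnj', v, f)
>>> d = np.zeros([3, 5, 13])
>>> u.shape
(37, 5)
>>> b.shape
(37, 5)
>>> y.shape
(37, 37)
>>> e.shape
(3, 37)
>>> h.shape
(3, 5)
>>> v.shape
(37, 3)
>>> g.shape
(37, 3)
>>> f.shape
(3, 3)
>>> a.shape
(37, 3, 3)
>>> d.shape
(3, 5, 13)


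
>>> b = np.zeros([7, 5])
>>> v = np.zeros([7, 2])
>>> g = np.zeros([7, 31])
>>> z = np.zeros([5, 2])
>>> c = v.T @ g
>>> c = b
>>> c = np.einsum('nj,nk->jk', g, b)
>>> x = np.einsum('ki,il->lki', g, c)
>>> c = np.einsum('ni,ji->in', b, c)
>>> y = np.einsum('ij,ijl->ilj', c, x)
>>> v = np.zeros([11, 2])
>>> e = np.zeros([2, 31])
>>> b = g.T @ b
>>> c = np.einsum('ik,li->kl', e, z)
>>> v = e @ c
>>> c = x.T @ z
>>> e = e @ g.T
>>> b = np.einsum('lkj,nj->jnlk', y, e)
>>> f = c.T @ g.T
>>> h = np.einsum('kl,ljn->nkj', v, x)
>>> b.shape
(7, 2, 5, 31)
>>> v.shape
(2, 5)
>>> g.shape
(7, 31)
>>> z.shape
(5, 2)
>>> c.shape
(31, 7, 2)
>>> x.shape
(5, 7, 31)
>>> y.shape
(5, 31, 7)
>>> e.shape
(2, 7)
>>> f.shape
(2, 7, 7)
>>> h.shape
(31, 2, 7)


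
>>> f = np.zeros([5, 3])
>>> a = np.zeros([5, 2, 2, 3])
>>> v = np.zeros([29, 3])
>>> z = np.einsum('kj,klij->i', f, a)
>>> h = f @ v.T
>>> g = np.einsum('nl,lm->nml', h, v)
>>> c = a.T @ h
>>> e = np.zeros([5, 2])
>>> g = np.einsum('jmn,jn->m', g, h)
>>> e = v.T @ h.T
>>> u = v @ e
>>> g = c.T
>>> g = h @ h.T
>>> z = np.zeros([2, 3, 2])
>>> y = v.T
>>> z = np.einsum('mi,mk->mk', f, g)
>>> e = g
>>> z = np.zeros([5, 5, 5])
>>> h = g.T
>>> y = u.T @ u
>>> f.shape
(5, 3)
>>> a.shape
(5, 2, 2, 3)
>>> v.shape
(29, 3)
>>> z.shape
(5, 5, 5)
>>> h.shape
(5, 5)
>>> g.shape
(5, 5)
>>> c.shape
(3, 2, 2, 29)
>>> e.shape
(5, 5)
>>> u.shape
(29, 5)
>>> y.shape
(5, 5)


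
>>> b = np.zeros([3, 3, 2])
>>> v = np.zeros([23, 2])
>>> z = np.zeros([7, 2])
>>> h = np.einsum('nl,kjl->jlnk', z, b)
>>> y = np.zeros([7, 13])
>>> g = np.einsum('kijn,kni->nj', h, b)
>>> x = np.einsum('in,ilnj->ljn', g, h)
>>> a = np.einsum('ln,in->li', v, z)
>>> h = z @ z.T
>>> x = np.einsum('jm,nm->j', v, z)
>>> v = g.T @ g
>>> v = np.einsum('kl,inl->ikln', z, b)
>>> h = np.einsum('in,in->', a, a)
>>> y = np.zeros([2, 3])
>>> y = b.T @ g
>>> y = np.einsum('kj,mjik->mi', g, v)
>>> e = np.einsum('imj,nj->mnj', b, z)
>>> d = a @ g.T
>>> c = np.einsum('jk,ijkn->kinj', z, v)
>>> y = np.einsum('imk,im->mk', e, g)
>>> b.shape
(3, 3, 2)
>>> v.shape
(3, 7, 2, 3)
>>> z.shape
(7, 2)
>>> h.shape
()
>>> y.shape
(7, 2)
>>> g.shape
(3, 7)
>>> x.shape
(23,)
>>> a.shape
(23, 7)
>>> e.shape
(3, 7, 2)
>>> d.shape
(23, 3)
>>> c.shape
(2, 3, 3, 7)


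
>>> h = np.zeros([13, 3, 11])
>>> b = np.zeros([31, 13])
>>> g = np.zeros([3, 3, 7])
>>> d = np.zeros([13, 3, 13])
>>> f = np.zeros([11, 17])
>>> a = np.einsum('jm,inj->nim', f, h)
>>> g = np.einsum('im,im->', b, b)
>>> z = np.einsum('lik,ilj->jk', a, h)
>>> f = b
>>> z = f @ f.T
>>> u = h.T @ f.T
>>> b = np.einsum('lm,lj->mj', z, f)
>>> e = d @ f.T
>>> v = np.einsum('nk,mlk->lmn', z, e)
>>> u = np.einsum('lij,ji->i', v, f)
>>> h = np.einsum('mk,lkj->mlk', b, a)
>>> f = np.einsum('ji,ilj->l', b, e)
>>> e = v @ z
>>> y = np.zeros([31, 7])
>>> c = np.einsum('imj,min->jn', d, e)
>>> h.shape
(31, 3, 13)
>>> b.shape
(31, 13)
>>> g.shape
()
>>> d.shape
(13, 3, 13)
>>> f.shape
(3,)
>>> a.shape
(3, 13, 17)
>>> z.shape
(31, 31)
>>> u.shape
(13,)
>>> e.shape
(3, 13, 31)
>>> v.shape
(3, 13, 31)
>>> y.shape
(31, 7)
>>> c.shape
(13, 31)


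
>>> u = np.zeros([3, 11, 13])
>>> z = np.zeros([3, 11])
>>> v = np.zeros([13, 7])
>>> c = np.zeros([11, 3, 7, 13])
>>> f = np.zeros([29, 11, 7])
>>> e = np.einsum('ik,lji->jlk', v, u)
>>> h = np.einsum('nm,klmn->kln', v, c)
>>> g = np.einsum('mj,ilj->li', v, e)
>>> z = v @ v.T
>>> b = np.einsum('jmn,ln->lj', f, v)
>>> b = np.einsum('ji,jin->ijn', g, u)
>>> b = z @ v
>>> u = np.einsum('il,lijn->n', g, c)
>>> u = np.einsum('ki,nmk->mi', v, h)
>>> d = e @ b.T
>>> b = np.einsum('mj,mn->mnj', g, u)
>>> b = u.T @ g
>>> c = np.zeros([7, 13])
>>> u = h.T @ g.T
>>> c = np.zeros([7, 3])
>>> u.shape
(13, 3, 3)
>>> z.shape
(13, 13)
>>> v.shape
(13, 7)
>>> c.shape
(7, 3)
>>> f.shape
(29, 11, 7)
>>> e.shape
(11, 3, 7)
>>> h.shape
(11, 3, 13)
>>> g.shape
(3, 11)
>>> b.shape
(7, 11)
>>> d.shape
(11, 3, 13)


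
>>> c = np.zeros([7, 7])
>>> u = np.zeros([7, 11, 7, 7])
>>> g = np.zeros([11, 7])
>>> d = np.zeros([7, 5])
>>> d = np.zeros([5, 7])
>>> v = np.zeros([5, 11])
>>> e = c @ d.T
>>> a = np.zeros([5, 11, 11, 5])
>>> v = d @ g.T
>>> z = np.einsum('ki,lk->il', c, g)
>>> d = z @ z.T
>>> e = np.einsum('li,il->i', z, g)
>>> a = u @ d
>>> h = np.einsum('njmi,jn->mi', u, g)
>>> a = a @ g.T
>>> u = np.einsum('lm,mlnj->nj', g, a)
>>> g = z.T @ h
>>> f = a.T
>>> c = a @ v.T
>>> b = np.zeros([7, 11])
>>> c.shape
(7, 11, 7, 5)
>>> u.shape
(7, 11)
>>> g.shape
(11, 7)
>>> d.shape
(7, 7)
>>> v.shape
(5, 11)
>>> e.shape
(11,)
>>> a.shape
(7, 11, 7, 11)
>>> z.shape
(7, 11)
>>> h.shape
(7, 7)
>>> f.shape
(11, 7, 11, 7)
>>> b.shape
(7, 11)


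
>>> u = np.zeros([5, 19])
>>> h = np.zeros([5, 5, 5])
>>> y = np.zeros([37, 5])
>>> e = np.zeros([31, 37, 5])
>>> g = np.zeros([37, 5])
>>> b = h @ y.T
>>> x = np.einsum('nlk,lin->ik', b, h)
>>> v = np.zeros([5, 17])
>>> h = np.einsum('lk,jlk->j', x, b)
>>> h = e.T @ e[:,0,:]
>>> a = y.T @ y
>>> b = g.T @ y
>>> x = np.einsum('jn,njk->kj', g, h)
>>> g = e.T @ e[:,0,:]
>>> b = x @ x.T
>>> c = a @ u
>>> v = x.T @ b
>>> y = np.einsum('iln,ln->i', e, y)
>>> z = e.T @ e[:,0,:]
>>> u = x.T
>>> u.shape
(37, 5)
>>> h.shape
(5, 37, 5)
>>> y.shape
(31,)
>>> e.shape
(31, 37, 5)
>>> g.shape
(5, 37, 5)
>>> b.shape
(5, 5)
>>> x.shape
(5, 37)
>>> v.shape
(37, 5)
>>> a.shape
(5, 5)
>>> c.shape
(5, 19)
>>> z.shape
(5, 37, 5)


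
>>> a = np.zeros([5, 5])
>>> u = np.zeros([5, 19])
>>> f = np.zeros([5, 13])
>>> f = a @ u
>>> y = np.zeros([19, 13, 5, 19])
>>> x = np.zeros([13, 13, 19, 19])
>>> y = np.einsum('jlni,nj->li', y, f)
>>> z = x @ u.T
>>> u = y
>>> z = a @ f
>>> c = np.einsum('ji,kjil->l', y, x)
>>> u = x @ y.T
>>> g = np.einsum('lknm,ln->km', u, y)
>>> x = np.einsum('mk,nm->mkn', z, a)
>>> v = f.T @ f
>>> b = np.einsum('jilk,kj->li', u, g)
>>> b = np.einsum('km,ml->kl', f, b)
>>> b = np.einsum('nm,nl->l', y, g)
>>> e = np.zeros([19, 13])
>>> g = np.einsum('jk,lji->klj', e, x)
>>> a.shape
(5, 5)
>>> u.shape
(13, 13, 19, 13)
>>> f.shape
(5, 19)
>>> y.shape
(13, 19)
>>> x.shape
(5, 19, 5)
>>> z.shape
(5, 19)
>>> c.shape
(19,)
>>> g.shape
(13, 5, 19)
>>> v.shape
(19, 19)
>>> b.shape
(13,)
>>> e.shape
(19, 13)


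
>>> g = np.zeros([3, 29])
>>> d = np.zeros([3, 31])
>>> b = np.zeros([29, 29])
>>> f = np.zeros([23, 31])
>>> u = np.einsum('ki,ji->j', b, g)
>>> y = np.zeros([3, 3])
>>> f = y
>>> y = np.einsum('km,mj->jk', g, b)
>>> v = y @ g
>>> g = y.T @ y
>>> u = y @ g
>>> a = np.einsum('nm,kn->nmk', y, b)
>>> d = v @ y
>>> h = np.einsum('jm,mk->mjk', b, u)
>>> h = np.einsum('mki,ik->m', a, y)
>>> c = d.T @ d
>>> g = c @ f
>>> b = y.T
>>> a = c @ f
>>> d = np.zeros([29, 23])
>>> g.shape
(3, 3)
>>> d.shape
(29, 23)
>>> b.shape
(3, 29)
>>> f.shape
(3, 3)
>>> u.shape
(29, 3)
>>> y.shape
(29, 3)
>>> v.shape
(29, 29)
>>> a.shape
(3, 3)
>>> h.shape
(29,)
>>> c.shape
(3, 3)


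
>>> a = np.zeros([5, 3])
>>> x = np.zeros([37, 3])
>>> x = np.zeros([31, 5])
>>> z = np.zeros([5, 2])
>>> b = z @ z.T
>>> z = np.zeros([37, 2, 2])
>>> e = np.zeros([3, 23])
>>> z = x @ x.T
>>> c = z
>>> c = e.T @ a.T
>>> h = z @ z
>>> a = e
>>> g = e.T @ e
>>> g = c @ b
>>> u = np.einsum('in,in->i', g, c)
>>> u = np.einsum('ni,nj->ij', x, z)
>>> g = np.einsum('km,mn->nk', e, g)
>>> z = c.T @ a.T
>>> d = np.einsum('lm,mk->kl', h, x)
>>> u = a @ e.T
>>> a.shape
(3, 23)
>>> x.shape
(31, 5)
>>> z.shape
(5, 3)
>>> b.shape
(5, 5)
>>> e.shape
(3, 23)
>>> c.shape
(23, 5)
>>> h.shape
(31, 31)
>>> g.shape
(5, 3)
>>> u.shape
(3, 3)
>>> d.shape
(5, 31)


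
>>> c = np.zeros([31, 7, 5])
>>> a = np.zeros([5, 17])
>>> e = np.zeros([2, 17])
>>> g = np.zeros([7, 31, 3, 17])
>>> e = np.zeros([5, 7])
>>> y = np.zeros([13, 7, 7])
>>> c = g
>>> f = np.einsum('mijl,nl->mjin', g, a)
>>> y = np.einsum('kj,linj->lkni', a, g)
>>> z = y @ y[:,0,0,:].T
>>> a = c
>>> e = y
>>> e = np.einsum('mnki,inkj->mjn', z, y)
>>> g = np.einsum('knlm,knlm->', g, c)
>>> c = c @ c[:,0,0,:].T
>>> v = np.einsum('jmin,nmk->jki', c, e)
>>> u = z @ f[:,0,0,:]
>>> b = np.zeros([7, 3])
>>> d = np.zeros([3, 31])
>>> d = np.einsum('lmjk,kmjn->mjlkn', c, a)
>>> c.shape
(7, 31, 3, 7)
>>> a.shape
(7, 31, 3, 17)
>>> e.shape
(7, 31, 5)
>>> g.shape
()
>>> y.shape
(7, 5, 3, 31)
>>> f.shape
(7, 3, 31, 5)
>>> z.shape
(7, 5, 3, 7)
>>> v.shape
(7, 5, 3)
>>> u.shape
(7, 5, 3, 5)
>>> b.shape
(7, 3)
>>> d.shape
(31, 3, 7, 7, 17)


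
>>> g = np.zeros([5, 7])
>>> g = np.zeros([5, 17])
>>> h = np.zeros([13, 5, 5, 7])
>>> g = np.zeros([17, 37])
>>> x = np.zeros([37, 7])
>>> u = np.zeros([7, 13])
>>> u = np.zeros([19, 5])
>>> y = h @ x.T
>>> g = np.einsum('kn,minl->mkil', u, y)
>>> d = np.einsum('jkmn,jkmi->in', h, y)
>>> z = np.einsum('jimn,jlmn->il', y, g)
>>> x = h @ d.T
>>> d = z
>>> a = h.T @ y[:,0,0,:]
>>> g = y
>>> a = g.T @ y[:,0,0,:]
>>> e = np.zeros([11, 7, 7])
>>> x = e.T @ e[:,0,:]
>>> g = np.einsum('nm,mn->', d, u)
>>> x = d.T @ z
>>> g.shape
()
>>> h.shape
(13, 5, 5, 7)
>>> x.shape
(19, 19)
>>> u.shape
(19, 5)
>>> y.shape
(13, 5, 5, 37)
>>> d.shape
(5, 19)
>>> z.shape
(5, 19)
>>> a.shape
(37, 5, 5, 37)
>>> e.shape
(11, 7, 7)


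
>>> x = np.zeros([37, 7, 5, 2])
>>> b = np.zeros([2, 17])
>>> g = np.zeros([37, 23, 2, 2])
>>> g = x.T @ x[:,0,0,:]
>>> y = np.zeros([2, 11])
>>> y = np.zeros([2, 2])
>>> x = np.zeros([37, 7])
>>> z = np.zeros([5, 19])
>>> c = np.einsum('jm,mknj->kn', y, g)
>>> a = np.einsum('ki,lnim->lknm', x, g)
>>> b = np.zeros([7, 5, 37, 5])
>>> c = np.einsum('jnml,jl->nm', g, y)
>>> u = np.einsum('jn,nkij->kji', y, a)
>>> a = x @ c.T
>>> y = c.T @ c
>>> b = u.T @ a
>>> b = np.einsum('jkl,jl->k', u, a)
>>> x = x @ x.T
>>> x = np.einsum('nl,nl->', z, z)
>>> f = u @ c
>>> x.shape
()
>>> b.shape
(2,)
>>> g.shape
(2, 5, 7, 2)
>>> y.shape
(7, 7)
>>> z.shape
(5, 19)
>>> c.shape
(5, 7)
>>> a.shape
(37, 5)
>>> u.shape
(37, 2, 5)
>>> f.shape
(37, 2, 7)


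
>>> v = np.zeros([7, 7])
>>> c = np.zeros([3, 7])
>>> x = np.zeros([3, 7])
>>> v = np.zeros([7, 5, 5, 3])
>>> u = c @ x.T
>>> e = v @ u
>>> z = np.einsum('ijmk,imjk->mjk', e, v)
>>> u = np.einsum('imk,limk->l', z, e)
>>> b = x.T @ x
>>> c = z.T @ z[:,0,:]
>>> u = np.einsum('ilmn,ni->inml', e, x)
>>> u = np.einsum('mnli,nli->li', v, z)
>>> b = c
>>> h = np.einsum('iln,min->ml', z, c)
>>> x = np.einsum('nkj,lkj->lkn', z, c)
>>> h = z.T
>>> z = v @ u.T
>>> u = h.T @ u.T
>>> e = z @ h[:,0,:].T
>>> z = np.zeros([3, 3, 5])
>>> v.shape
(7, 5, 5, 3)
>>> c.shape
(3, 5, 3)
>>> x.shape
(3, 5, 5)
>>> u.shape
(5, 5, 5)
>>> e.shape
(7, 5, 5, 3)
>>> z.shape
(3, 3, 5)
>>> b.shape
(3, 5, 3)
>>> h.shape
(3, 5, 5)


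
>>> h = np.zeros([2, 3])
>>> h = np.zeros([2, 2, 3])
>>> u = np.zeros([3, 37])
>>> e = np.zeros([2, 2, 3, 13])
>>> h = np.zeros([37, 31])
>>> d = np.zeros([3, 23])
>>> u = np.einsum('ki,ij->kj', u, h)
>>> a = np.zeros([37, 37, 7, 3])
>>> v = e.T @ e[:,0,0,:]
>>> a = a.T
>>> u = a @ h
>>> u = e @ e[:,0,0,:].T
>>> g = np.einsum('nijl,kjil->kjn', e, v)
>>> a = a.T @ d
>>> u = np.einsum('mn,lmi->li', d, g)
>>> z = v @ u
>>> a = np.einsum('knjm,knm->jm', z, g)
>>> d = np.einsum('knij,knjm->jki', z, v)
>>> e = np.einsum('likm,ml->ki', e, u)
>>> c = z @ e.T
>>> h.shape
(37, 31)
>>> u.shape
(13, 2)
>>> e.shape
(3, 2)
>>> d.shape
(2, 13, 2)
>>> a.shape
(2, 2)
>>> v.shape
(13, 3, 2, 13)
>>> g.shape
(13, 3, 2)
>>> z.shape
(13, 3, 2, 2)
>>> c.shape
(13, 3, 2, 3)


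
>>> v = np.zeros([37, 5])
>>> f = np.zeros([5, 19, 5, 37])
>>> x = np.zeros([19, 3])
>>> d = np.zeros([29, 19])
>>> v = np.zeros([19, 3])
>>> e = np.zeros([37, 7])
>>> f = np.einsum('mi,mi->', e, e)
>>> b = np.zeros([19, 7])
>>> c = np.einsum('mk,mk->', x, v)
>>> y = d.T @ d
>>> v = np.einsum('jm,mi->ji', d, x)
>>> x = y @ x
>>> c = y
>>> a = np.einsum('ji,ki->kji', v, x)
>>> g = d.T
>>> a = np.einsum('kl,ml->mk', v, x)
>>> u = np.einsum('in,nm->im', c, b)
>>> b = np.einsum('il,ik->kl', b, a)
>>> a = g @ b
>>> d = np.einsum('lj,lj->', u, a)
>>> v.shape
(29, 3)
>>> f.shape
()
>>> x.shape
(19, 3)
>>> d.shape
()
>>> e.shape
(37, 7)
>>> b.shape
(29, 7)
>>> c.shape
(19, 19)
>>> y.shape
(19, 19)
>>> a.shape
(19, 7)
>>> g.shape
(19, 29)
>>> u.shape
(19, 7)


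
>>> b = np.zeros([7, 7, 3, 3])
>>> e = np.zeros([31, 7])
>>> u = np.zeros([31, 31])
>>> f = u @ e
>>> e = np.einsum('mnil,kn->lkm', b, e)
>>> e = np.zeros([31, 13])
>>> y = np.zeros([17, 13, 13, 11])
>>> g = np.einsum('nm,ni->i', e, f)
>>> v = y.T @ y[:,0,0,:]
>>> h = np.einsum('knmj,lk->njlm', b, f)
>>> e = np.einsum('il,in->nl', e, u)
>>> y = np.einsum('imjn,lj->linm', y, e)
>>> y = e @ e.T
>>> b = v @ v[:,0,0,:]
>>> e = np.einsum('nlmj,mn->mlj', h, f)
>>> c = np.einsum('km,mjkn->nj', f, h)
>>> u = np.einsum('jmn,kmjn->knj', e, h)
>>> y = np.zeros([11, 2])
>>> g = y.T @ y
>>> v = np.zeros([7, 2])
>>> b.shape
(11, 13, 13, 11)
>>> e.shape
(31, 3, 3)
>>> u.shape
(7, 3, 31)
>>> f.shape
(31, 7)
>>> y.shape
(11, 2)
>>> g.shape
(2, 2)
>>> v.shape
(7, 2)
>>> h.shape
(7, 3, 31, 3)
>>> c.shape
(3, 3)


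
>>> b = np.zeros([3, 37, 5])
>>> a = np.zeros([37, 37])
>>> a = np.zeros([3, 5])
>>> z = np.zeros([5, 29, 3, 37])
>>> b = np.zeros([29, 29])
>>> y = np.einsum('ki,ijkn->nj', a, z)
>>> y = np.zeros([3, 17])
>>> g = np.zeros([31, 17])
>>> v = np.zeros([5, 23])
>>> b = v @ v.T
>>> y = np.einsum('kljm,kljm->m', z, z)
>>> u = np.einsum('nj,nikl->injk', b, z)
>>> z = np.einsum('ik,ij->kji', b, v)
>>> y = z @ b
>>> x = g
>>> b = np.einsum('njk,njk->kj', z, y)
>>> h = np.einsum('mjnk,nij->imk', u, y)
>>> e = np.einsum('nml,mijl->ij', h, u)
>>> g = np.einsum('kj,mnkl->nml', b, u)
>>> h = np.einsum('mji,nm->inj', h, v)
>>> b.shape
(5, 23)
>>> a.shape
(3, 5)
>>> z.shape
(5, 23, 5)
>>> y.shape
(5, 23, 5)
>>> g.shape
(5, 29, 3)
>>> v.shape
(5, 23)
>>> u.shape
(29, 5, 5, 3)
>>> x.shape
(31, 17)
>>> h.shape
(3, 5, 29)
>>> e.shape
(5, 5)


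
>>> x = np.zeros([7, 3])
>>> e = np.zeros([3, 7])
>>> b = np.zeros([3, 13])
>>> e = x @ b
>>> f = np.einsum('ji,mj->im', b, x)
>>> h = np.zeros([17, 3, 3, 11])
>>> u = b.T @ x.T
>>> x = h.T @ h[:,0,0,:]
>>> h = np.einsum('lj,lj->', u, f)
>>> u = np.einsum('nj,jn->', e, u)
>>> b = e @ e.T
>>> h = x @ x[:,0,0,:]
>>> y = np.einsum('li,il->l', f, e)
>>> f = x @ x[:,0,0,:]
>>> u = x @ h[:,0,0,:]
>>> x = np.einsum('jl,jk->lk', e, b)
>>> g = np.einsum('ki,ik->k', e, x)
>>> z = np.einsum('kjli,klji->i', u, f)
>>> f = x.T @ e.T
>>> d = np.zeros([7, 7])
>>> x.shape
(13, 7)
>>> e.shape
(7, 13)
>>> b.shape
(7, 7)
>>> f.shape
(7, 7)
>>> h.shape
(11, 3, 3, 11)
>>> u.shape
(11, 3, 3, 11)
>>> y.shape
(13,)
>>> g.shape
(7,)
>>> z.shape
(11,)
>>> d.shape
(7, 7)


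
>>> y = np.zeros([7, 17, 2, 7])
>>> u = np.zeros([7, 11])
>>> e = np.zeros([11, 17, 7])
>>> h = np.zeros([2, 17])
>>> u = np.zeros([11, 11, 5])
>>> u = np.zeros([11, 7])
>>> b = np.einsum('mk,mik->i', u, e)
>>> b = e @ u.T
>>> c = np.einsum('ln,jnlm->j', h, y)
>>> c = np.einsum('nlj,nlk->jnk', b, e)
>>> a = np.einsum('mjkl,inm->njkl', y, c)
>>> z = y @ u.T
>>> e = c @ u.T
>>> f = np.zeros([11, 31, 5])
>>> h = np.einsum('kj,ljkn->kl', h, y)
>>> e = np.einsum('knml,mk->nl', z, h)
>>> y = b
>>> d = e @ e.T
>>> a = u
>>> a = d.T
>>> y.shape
(11, 17, 11)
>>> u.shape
(11, 7)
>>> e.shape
(17, 11)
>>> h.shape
(2, 7)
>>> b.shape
(11, 17, 11)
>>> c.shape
(11, 11, 7)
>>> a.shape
(17, 17)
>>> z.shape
(7, 17, 2, 11)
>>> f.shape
(11, 31, 5)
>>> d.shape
(17, 17)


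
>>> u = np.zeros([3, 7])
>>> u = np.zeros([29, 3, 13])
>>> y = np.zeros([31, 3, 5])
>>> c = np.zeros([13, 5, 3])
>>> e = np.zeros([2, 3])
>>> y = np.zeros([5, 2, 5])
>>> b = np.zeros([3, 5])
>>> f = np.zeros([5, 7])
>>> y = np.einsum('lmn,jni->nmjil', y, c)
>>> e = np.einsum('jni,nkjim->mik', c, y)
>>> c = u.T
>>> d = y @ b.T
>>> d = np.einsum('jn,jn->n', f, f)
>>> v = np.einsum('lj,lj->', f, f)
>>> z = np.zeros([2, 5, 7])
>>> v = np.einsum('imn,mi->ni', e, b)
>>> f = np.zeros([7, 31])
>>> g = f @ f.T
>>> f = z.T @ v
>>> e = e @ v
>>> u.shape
(29, 3, 13)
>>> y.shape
(5, 2, 13, 3, 5)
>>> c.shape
(13, 3, 29)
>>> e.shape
(5, 3, 5)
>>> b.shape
(3, 5)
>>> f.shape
(7, 5, 5)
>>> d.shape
(7,)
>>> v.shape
(2, 5)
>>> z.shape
(2, 5, 7)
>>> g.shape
(7, 7)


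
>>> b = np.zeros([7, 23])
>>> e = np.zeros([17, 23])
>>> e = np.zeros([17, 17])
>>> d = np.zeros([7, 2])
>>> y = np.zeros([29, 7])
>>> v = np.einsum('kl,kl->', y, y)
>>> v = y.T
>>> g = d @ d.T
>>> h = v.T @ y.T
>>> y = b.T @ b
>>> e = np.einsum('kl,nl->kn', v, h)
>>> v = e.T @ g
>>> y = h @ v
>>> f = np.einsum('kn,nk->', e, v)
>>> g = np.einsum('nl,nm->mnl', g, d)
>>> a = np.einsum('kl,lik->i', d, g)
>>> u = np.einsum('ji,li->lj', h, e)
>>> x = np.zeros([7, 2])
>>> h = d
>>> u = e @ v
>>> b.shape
(7, 23)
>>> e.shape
(7, 29)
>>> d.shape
(7, 2)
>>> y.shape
(29, 7)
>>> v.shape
(29, 7)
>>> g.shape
(2, 7, 7)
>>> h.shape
(7, 2)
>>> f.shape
()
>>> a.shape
(7,)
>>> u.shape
(7, 7)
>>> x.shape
(7, 2)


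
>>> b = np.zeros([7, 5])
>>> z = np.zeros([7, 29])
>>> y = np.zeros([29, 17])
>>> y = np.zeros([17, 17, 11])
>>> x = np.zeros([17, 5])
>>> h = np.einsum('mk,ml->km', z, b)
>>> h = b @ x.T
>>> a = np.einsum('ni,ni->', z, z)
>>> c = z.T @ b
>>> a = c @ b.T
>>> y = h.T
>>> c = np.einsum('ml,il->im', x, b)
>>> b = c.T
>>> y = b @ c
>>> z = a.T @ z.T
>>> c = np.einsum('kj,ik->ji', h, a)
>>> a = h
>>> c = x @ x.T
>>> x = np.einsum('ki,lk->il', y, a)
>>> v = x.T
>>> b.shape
(17, 7)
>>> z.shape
(7, 7)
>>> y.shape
(17, 17)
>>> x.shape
(17, 7)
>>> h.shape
(7, 17)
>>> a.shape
(7, 17)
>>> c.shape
(17, 17)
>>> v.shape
(7, 17)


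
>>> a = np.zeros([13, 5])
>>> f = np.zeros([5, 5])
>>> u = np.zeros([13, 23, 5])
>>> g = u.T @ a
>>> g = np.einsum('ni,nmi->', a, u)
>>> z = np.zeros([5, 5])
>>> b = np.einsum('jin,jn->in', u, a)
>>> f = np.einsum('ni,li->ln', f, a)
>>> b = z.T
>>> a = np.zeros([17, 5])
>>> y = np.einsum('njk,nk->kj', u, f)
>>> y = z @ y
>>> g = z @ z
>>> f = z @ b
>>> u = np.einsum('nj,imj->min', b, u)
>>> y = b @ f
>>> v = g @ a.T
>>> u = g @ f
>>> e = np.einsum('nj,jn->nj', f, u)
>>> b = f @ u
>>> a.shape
(17, 5)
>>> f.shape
(5, 5)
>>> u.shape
(5, 5)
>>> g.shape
(5, 5)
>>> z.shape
(5, 5)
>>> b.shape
(5, 5)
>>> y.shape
(5, 5)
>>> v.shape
(5, 17)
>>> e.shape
(5, 5)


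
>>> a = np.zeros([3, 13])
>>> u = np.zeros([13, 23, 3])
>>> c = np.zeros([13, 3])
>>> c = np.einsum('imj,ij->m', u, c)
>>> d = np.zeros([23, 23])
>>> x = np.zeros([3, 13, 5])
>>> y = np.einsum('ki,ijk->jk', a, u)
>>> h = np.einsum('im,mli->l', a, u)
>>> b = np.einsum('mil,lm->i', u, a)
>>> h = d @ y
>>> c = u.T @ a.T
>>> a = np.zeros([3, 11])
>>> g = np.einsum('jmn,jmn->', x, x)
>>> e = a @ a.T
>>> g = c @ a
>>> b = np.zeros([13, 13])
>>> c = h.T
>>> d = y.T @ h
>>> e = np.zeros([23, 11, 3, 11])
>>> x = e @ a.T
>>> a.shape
(3, 11)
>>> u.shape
(13, 23, 3)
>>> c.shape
(3, 23)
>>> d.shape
(3, 3)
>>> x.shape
(23, 11, 3, 3)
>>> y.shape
(23, 3)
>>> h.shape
(23, 3)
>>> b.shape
(13, 13)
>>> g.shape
(3, 23, 11)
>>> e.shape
(23, 11, 3, 11)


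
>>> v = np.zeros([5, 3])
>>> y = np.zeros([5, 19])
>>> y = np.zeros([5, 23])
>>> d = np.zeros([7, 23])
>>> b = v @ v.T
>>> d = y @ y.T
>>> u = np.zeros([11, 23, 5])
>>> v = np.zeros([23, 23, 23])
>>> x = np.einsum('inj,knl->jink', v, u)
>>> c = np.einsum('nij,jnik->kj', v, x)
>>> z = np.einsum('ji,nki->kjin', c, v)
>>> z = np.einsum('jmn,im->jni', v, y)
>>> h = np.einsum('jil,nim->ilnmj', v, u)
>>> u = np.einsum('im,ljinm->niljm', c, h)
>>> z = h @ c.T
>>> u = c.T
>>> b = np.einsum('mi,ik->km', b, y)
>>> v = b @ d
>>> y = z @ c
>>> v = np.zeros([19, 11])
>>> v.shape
(19, 11)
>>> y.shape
(23, 23, 11, 5, 23)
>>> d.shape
(5, 5)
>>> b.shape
(23, 5)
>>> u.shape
(23, 11)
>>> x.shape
(23, 23, 23, 11)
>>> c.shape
(11, 23)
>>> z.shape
(23, 23, 11, 5, 11)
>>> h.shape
(23, 23, 11, 5, 23)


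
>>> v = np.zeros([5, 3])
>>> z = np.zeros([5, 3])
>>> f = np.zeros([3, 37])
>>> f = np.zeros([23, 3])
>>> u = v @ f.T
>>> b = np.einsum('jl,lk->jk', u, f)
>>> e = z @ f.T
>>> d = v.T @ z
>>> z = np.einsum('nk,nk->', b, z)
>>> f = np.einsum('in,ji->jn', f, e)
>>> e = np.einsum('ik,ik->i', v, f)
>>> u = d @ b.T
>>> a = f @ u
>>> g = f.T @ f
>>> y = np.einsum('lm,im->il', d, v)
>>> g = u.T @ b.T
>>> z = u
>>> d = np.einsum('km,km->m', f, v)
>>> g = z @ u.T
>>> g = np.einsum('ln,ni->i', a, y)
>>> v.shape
(5, 3)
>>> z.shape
(3, 5)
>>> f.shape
(5, 3)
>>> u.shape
(3, 5)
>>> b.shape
(5, 3)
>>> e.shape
(5,)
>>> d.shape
(3,)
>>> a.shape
(5, 5)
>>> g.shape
(3,)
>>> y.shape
(5, 3)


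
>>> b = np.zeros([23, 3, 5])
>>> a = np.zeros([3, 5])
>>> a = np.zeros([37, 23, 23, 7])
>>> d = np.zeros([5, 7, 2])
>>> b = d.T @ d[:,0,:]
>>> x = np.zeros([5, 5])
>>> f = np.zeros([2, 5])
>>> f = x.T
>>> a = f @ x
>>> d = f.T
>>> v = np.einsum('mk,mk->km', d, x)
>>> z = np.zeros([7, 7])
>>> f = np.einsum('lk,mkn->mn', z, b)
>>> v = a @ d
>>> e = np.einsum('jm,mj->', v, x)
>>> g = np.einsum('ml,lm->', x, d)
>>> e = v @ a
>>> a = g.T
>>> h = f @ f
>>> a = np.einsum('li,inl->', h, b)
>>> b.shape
(2, 7, 2)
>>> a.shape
()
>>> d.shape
(5, 5)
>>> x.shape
(5, 5)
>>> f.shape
(2, 2)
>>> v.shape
(5, 5)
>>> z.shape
(7, 7)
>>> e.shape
(5, 5)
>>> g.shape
()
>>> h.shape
(2, 2)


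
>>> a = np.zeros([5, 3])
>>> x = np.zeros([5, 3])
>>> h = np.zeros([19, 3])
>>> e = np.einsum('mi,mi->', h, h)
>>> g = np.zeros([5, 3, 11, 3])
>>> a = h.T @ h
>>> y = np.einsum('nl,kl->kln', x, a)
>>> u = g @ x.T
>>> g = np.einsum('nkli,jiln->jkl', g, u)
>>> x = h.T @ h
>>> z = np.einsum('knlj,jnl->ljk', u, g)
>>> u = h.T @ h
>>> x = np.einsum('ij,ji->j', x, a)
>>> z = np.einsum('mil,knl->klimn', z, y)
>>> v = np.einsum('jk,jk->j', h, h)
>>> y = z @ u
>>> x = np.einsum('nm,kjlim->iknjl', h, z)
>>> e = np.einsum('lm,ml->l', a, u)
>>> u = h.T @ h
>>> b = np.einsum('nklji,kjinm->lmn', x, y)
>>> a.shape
(3, 3)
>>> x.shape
(11, 3, 19, 5, 5)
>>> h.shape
(19, 3)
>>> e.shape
(3,)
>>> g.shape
(5, 3, 11)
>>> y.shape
(3, 5, 5, 11, 3)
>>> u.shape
(3, 3)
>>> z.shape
(3, 5, 5, 11, 3)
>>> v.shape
(19,)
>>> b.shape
(19, 3, 11)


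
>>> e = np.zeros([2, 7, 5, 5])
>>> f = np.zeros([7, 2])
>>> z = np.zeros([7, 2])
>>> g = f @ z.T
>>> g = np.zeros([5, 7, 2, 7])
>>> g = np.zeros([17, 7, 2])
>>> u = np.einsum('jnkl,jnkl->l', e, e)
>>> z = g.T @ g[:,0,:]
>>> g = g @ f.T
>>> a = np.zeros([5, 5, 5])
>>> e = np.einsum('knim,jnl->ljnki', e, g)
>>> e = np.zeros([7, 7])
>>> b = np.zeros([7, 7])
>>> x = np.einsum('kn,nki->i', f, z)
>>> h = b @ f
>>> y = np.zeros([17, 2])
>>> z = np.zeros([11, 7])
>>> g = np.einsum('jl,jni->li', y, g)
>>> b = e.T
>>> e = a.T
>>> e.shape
(5, 5, 5)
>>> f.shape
(7, 2)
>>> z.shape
(11, 7)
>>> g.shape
(2, 7)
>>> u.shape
(5,)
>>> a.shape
(5, 5, 5)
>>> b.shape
(7, 7)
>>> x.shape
(2,)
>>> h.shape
(7, 2)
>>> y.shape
(17, 2)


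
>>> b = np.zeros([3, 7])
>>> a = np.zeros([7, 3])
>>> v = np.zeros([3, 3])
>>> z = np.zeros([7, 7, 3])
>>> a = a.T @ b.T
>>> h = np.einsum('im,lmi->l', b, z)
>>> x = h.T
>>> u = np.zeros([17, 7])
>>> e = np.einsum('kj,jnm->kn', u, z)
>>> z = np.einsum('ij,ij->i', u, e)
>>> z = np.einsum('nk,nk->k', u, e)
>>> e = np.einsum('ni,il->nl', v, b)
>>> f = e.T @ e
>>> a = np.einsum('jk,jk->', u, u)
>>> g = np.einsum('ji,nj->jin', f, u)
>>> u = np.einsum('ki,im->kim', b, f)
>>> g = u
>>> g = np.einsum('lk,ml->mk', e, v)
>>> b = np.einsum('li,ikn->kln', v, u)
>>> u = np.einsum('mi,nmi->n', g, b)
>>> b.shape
(7, 3, 7)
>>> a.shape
()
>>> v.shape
(3, 3)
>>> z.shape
(7,)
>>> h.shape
(7,)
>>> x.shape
(7,)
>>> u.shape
(7,)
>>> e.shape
(3, 7)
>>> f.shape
(7, 7)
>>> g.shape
(3, 7)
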